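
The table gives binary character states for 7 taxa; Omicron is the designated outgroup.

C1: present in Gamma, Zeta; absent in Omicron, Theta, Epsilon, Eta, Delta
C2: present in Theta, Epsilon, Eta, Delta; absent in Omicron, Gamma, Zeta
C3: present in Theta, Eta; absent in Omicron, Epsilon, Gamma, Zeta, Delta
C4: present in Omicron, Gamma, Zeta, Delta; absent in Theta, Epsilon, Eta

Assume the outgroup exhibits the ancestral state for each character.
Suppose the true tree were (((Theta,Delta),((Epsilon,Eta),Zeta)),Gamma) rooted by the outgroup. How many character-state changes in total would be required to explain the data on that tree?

Map each character onto (((Theta,Delta),((Epsilon,Eta),Zeta)),Gamma) (rooted by Omicron) and count the minimum state changes it requires (Fitch parsimony):
C1: 2; C2: 2; C3: 2; C4: 2.
Total tree length = 8.

8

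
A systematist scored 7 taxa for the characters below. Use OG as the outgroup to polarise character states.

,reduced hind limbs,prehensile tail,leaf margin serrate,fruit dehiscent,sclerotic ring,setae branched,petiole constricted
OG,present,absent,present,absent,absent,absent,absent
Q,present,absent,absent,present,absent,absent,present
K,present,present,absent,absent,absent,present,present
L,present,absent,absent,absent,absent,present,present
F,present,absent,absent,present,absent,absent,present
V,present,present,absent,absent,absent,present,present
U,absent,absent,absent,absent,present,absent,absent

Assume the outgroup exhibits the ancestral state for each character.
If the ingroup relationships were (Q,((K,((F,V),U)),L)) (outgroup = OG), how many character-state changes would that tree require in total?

Map each character onto (Q,((K,((F,V),U)),L)) (rooted by OG) and count the minimum state changes it requires (Fitch parsimony):
reduced hind limbs: 1; prehensile tail: 2; leaf margin serrate: 1; fruit dehiscent: 2; sclerotic ring: 1; setae branched: 3; petiole constricted: 2.
Total tree length = 12.

12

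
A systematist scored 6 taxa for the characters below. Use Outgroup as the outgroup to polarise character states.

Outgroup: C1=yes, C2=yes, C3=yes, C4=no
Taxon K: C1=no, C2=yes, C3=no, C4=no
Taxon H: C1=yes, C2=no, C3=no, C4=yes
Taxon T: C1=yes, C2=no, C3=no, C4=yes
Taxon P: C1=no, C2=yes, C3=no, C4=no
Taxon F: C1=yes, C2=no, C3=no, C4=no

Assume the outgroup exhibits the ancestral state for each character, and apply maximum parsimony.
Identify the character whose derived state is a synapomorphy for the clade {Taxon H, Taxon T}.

C4

Character polarity is set by the outgroup: the derived state is whichever differs from the outgroup's state, so for C1, C2, C3 the derived state is 'no', and for the remaining characters it is 'yes'.
C1 (derived state 'no') is shared by Taxon K and Taxon P — a synapomorphy uniting that clade.
C2: derived state 'no' in Taxon F, Taxon H, and Taxon T only — synapomorphy for {Taxon F, Taxon H, Taxon T}.
All ingroup taxa share the derived state 'no' for C3; it defines the ingroup but does not resolve relationships within it.
Only Taxon H and Taxon T show the derived state 'yes' for C4, supporting them as a clade.
Most parsimonious ingroup topology: ((Taxon K,Taxon P),((Taxon H,Taxon T),Taxon F)).
The clade {Taxon H, Taxon T} is supported by C4: its derived state 'yes' occurs in exactly those taxa and in no other taxon (including the outgroup).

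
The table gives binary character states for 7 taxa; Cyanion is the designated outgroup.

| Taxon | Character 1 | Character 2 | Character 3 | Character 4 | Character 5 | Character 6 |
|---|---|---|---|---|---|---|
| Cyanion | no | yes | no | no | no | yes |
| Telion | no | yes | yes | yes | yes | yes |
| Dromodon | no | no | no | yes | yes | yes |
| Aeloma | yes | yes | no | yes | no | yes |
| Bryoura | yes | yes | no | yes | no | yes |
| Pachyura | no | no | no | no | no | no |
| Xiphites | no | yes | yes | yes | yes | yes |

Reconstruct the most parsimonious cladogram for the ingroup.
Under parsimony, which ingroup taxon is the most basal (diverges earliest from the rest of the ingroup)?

Pachyura

Character polarity is set by the outgroup: the derived state is whichever differs from the outgroup's state, so for Character 2, Character 6 the derived state is 'no', and for the remaining characters it is 'yes'.
Character 1 (derived state 'yes') is shared by Aeloma and Bryoura — a synapomorphy uniting that clade.
Character 2 (state 'no') occurs in Dromodon and Pachyura but conflicts with the nesting implied by the other characters — most parsimoniously interpreted as homoplasy.
Character 3: derived state 'yes' in Telion and Xiphites only — synapomorphy for {Telion, Xiphites}.
Only Aeloma, Bryoura, Dromodon, Telion, and Xiphites show the derived state 'yes' for Character 4, supporting them as a clade.
Character 5 (derived state 'yes') is shared by Dromodon, Telion, and Xiphites — a synapomorphy uniting that clade.
Character 6: derived state 'no' in Pachyura only — an autapomorphy, so it tells us nothing about relationships among taxa.
Most parsimonious ingroup topology: ((((Telion,Xiphites),Dromodon),(Aeloma,Bryoura)),Pachyura).
Pachyura is sister to the clade containing all other ingroup taxa, so it is the earliest-diverging (most basal) ingroup lineage.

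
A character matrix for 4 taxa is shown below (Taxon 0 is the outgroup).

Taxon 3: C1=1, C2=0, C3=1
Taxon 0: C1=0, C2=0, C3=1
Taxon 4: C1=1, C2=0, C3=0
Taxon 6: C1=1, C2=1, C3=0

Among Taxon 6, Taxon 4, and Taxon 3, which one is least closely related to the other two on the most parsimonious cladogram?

Character polarity is set by the outgroup: the derived state is whichever differs from the outgroup's state, so for C3 the derived state is '0', and for the remaining characters it is '1'.
All ingroup taxa share the derived state '1' for C1; it defines the ingroup but does not resolve relationships within it.
C2 (derived state '1') is unique to Taxon 6 (autapomorphy; uninformative for grouping).
C3: derived state '0' in Taxon 4 and Taxon 6 only — synapomorphy for {Taxon 4, Taxon 6}.
Most parsimonious ingroup topology: ((Taxon 4,Taxon 6),Taxon 3).
Taxon 4 and Taxon 6 share a more recent common ancestor with each other than either does with Taxon 3, so Taxon 3 is the least closely related of the three.

Taxon 3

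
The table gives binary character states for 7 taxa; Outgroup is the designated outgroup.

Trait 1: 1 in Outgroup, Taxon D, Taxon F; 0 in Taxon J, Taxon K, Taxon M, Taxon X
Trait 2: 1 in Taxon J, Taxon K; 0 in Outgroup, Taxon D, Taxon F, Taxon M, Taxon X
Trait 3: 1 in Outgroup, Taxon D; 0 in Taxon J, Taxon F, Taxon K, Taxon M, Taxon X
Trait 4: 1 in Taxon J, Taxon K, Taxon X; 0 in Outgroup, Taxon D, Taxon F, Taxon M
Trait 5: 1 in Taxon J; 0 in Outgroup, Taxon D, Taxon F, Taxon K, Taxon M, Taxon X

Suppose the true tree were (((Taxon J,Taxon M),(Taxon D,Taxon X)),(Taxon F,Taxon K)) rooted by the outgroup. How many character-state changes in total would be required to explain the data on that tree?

Map each character onto (((Taxon J,Taxon M),(Taxon D,Taxon X)),(Taxon F,Taxon K)) (rooted by Outgroup) and count the minimum state changes it requires (Fitch parsimony):
Trait 1: 3; Trait 2: 2; Trait 3: 2; Trait 4: 3; Trait 5: 1.
Total tree length = 11.

11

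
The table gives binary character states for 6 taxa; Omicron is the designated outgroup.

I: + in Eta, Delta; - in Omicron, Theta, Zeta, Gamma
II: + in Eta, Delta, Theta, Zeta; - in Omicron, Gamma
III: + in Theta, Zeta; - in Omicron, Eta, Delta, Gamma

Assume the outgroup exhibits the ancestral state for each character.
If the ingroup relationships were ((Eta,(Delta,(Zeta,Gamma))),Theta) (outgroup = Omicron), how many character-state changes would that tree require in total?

6

Map each character onto ((Eta,(Delta,(Zeta,Gamma))),Theta) (rooted by Omicron) and count the minimum state changes it requires (Fitch parsimony):
I: 2; II: 2; III: 2.
Total tree length = 6.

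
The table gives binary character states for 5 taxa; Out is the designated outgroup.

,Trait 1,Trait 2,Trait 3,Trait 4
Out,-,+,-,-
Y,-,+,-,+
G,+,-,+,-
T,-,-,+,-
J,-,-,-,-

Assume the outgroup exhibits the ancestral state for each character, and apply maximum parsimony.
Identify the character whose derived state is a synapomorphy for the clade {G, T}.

Trait 3

Character polarity is set by the outgroup: the derived state is whichever differs from the outgroup's state, so for Trait 2 the derived state is '-', and for the remaining characters it is '+'.
Trait 1: derived state '+' in G only — an autapomorphy, so it tells us nothing about relationships among taxa.
Trait 2 (derived state '-') is shared by G, J, and T — a synapomorphy uniting that clade.
Trait 3: derived state '+' in G and T only — synapomorphy for {G, T}.
Trait 4: derived state '+' in Y only — an autapomorphy, so it tells us nothing about relationships among taxa.
Most parsimonious ingroup topology: (Y,((G,T),J)).
The clade {G, T} is supported by Trait 3: its derived state '+' occurs in exactly those taxa and in no other taxon (including the outgroup).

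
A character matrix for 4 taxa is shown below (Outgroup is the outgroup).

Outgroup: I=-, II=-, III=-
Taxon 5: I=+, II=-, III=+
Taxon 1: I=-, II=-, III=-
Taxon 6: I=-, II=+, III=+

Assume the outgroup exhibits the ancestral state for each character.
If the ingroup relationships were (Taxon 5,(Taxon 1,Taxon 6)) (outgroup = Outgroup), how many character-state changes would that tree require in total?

Map each character onto (Taxon 5,(Taxon 1,Taxon 6)) (rooted by Outgroup) and count the minimum state changes it requires (Fitch parsimony):
I: 1; II: 1; III: 2.
Total tree length = 4.

4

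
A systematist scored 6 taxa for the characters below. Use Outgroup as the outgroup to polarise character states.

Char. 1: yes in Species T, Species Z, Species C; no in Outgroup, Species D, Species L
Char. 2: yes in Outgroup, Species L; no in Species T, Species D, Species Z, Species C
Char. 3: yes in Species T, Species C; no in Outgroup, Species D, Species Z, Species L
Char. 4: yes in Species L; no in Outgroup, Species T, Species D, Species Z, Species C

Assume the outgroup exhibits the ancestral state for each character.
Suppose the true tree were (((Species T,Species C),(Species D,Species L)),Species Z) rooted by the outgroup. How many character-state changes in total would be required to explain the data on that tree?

Map each character onto (((Species T,Species C),(Species D,Species L)),Species Z) (rooted by Outgroup) and count the minimum state changes it requires (Fitch parsimony):
Char. 1: 2; Char. 2: 2; Char. 3: 1; Char. 4: 1.
Total tree length = 6.

6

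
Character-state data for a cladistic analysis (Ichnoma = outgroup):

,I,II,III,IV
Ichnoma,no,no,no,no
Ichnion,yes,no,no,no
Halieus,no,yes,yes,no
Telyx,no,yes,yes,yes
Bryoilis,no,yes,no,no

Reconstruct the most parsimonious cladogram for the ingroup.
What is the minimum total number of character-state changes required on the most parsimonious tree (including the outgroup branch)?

4

The outgroup has state 'no' for every character, so 'yes' is the derived state throughout.
I: derived state 'yes' in Ichnion only — an autapomorphy, so it tells us nothing about relationships among taxa.
II (derived state 'yes') is shared by Bryoilis, Halieus, and Telyx — a synapomorphy uniting that clade.
III (derived state 'yes') is shared by Halieus and Telyx — a synapomorphy uniting that clade.
IV (derived state 'yes') is unique to Telyx (autapomorphy; uninformative for grouping).
Most parsimonious ingroup topology: (Ichnion,((Halieus,Telyx),Bryoilis)).
Changes per character on this tree: I: 1; II: 1; III: 1; IV: 1.
Total = 4.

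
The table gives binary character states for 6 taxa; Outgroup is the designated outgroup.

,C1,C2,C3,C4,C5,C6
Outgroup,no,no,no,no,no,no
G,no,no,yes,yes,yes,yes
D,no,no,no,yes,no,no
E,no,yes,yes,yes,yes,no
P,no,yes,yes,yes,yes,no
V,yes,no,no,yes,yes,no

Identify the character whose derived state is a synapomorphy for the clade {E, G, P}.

The outgroup has state 'no' for every character, so 'yes' is the derived state throughout.
C1: derived state 'yes' in V only — an autapomorphy, so it tells us nothing about relationships among taxa.
C2: derived state 'yes' in E and P only — synapomorphy for {E, P}.
C3: derived state 'yes' in E, G, and P only — synapomorphy for {E, G, P}.
C4 (derived state 'yes') is shared by all ingroup taxa — unites the whole ingroup.
Only E, G, P, and V show the derived state 'yes' for C5, supporting them as a clade.
C6: derived state 'yes' in G only — an autapomorphy, so it tells us nothing about relationships among taxa.
Most parsimonious ingroup topology: (((G,(E,P)),V),D).
The clade {E, G, P} is supported by C3: its derived state 'yes' occurs in exactly those taxa and in no other taxon (including the outgroup).

C3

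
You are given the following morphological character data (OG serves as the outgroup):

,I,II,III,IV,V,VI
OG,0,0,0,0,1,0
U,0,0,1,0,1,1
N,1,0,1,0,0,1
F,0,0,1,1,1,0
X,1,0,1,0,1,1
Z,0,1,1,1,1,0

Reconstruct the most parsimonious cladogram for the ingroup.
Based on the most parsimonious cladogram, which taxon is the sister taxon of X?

Character polarity is set by the outgroup: the derived state is whichever differs from the outgroup's state, so for V the derived state is '0', and for the remaining characters it is '1'.
I (derived state '1') is shared by N and X — a synapomorphy uniting that clade.
II: derived state '1' in Z only — an autapomorphy, so it tells us nothing about relationships among taxa.
All ingroup taxa share the derived state '1' for III; it defines the ingroup but does not resolve relationships within it.
IV: derived state '1' in F and Z only — synapomorphy for {F, Z}.
V (derived state '0') is unique to N (autapomorphy; uninformative for grouping).
Only N, U, and X show the derived state '1' for VI, supporting them as a clade.
Most parsimonious ingroup topology: ((U,(N,X)),(F,Z)).
X and N form a cherry on this tree, so they are sister taxa.

N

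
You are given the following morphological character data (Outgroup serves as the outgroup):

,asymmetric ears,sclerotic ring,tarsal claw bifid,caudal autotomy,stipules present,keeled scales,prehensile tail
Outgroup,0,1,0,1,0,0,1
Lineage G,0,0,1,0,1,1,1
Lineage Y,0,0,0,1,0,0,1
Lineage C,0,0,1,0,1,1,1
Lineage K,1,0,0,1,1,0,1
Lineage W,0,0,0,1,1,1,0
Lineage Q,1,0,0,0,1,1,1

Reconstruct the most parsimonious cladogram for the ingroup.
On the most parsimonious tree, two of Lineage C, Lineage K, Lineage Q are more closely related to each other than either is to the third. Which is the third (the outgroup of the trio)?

Character polarity is set by the outgroup: the derived state is whichever differs from the outgroup's state, so for sclerotic ring, caudal autotomy, prehensile tail the derived state is '0', and for the remaining characters it is '1'.
asymmetric ears (state '1') occurs in Lineage K and Lineage Q but conflicts with the nesting implied by the other characters — most parsimoniously interpreted as homoplasy.
All ingroup taxa share the derived state '0' for sclerotic ring; it defines the ingroup but does not resolve relationships within it.
tarsal claw bifid: derived state '1' in Lineage C and Lineage G only — synapomorphy for {Lineage C, Lineage G}.
caudal autotomy: derived state '0' in Lineage C, Lineage G, and Lineage Q only — synapomorphy for {Lineage C, Lineage G, Lineage Q}.
stipules present: derived state '1' in Lineage C, Lineage G, Lineage K, Lineage Q, and Lineage W only — synapomorphy for {Lineage C, Lineage G, Lineage K, Lineage Q, Lineage W}.
Only Lineage C, Lineage G, Lineage Q, and Lineage W show the derived state '1' for keeled scales, supporting them as a clade.
prehensile tail (derived state '0') is unique to Lineage W (autapomorphy; uninformative for grouping).
Most parsimonious ingroup topology: (((((Lineage G,Lineage C),Lineage Q),Lineage W),Lineage K),Lineage Y).
Lineage C and Lineage Q share a more recent common ancestor with each other than either does with Lineage K, so Lineage K is the least closely related of the three.

Lineage K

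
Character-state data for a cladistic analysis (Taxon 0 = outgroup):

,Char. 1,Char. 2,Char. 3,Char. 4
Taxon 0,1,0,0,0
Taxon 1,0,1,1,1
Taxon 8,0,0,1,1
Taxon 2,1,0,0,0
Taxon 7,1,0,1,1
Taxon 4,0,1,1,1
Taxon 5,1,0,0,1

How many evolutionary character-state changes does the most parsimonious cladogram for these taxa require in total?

4

Character polarity is set by the outgroup: the derived state is whichever differs from the outgroup's state, so for Char. 1 the derived state is '0', and for the remaining characters it is '1'.
Char. 1 (derived state '0') is shared by Taxon 1, Taxon 4, and Taxon 8 — a synapomorphy uniting that clade.
Char. 2 (derived state '1') is shared by Taxon 1 and Taxon 4 — a synapomorphy uniting that clade.
Only Taxon 1, Taxon 4, Taxon 7, and Taxon 8 show the derived state '1' for Char. 3, supporting them as a clade.
Only Taxon 1, Taxon 4, Taxon 5, Taxon 7, and Taxon 8 show the derived state '1' for Char. 4, supporting them as a clade.
Most parsimonious ingroup topology: (((((Taxon 1,Taxon 4),Taxon 8),Taxon 7),Taxon 5),Taxon 2).
Changes per character on this tree: Char. 1: 1; Char. 2: 1; Char. 3: 1; Char. 4: 1.
Total = 4.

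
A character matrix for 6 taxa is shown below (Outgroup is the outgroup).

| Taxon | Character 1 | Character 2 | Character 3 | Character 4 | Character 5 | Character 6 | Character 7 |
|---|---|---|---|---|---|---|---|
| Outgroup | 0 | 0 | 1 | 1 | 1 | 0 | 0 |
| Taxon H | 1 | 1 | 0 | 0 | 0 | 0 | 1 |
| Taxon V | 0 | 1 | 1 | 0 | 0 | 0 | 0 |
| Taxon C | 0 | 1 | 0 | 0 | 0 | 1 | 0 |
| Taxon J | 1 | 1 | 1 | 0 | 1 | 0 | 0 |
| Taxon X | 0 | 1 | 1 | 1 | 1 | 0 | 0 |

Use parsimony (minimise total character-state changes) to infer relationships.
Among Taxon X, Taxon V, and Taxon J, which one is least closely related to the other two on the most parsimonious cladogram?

Character polarity is set by the outgroup: the derived state is whichever differs from the outgroup's state, so for Character 3, Character 4, Character 5 the derived state is '0', and for the remaining characters it is '1'.
Character 1 (state '1') occurs in Taxon H and Taxon J but conflicts with the nesting implied by the other characters — most parsimoniously interpreted as homoplasy.
Character 2 (derived state '1') is shared by all ingroup taxa — unites the whole ingroup.
Character 3 (derived state '0') is shared by Taxon C and Taxon H — a synapomorphy uniting that clade.
Character 4 (derived state '0') is shared by Taxon C, Taxon H, Taxon J, and Taxon V — a synapomorphy uniting that clade.
Character 5 (derived state '0') is shared by Taxon C, Taxon H, and Taxon V — a synapomorphy uniting that clade.
Character 6: derived state '1' in Taxon C only — an autapomorphy, so it tells us nothing about relationships among taxa.
Character 7: derived state '1' in Taxon H only — an autapomorphy, so it tells us nothing about relationships among taxa.
Most parsimonious ingroup topology: ((((Taxon C,Taxon H),Taxon V),Taxon J),Taxon X).
Taxon J and Taxon V share a more recent common ancestor with each other than either does with Taxon X, so Taxon X is the least closely related of the three.

Taxon X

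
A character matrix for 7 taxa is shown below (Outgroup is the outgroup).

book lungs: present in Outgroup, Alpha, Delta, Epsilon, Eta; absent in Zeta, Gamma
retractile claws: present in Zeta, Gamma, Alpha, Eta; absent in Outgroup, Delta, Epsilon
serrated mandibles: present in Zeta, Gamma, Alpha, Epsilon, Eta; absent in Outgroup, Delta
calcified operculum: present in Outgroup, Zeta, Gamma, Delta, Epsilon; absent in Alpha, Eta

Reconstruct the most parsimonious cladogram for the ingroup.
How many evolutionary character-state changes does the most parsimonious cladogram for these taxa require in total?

Character polarity is set by the outgroup: the derived state is whichever differs from the outgroup's state, so for book lungs, calcified operculum the derived state is 'absent', and for the remaining characters it is 'present'.
book lungs: derived state 'absent' in Gamma and Zeta only — synapomorphy for {Gamma, Zeta}.
Only Alpha, Eta, Gamma, and Zeta show the derived state 'present' for retractile claws, supporting them as a clade.
serrated mandibles: derived state 'present' in Alpha, Epsilon, Eta, Gamma, and Zeta only — synapomorphy for {Alpha, Epsilon, Eta, Gamma, Zeta}.
calcified operculum (derived state 'absent') is shared by Alpha and Eta — a synapomorphy uniting that clade.
Most parsimonious ingroup topology: ((((Zeta,Gamma),(Alpha,Eta)),Epsilon),Delta).
Changes per character on this tree: book lungs: 1; retractile claws: 1; serrated mandibles: 1; calcified operculum: 1.
Total = 4.

4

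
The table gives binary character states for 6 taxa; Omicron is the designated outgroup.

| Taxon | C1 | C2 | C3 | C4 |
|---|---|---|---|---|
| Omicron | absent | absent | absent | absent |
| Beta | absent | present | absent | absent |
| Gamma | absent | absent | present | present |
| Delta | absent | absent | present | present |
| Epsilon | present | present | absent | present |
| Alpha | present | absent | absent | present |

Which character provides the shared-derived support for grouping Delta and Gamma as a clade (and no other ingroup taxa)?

The outgroup has state 'absent' for every character, so 'present' is the derived state throughout.
C1 (derived state 'present') is shared by Alpha and Epsilon — a synapomorphy uniting that clade.
C2 groups Beta and Epsilon, which is incompatible with the clades supported by the remaining characters; treating it as convergent (homoplasy) costs fewer steps than any alternative tree.
C3 (derived state 'present') is shared by Delta and Gamma — a synapomorphy uniting that clade.
C4: derived state 'present' in Alpha, Delta, Epsilon, and Gamma only — synapomorphy for {Alpha, Delta, Epsilon, Gamma}.
Most parsimonious ingroup topology: (Beta,((Gamma,Delta),(Epsilon,Alpha))).
The clade {Delta, Gamma} is supported by C3: its derived state 'present' occurs in exactly those taxa and in no other taxon (including the outgroup).

C3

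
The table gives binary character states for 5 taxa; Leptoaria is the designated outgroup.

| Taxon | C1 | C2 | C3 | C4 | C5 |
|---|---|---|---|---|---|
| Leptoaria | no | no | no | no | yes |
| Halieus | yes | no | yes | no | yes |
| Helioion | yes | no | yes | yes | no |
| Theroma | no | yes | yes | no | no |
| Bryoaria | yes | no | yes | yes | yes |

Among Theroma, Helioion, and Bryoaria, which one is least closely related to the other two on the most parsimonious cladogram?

Character polarity is set by the outgroup: the derived state is whichever differs from the outgroup's state, so for C5 the derived state is 'no', and for the remaining characters it is 'yes'.
C1 (derived state 'yes') is shared by Bryoaria, Halieus, and Helioion — a synapomorphy uniting that clade.
C2 (derived state 'yes') is unique to Theroma (autapomorphy; uninformative for grouping).
C3 (derived state 'yes') is shared by all ingroup taxa — unites the whole ingroup.
C4 (derived state 'yes') is shared by Bryoaria and Helioion — a synapomorphy uniting that clade.
C5 groups Helioion and Theroma, which is incompatible with the clades supported by the remaining characters; treating it as convergent (homoplasy) costs fewer steps than any alternative tree.
Most parsimonious ingroup topology: ((Halieus,(Helioion,Bryoaria)),Theroma).
Helioion and Bryoaria share a more recent common ancestor with each other than either does with Theroma, so Theroma is the least closely related of the three.

Theroma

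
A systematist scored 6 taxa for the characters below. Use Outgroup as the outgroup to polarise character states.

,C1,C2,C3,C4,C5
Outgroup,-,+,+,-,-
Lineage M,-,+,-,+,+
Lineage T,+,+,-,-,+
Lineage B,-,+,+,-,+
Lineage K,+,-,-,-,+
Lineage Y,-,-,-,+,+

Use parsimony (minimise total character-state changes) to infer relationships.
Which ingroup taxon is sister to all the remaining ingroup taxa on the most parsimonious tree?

Lineage B

Character polarity is set by the outgroup: the derived state is whichever differs from the outgroup's state, so for C2, C3 the derived state is '-', and for the remaining characters it is '+'.
C1: derived state '+' in Lineage K and Lineage T only — synapomorphy for {Lineage K, Lineage T}.
C2 groups Lineage K and Lineage Y, which is incompatible with the clades supported by the remaining characters; treating it as convergent (homoplasy) costs fewer steps than any alternative tree.
Only Lineage K, Lineage M, Lineage T, and Lineage Y show the derived state '-' for C3, supporting them as a clade.
Only Lineage M and Lineage Y show the derived state '+' for C4, supporting them as a clade.
All ingroup taxa share the derived state '+' for C5; it defines the ingroup but does not resolve relationships within it.
Most parsimonious ingroup topology: (((Lineage M,Lineage Y),(Lineage T,Lineage K)),Lineage B).
Lineage B is sister to the clade containing all other ingroup taxa, so it is the earliest-diverging (most basal) ingroup lineage.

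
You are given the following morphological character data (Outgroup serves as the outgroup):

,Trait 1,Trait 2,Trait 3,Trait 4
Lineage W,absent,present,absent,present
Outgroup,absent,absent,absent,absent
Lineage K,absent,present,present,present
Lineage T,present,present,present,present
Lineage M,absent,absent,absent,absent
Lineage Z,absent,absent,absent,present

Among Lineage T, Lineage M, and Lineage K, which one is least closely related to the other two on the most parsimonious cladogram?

The outgroup has state 'absent' for every character, so 'present' is the derived state throughout.
Trait 1: derived state 'present' in Lineage T only — an autapomorphy, so it tells us nothing about relationships among taxa.
Only Lineage K, Lineage T, and Lineage W show the derived state 'present' for Trait 2, supporting them as a clade.
Trait 3 (derived state 'present') is shared by Lineage K and Lineage T — a synapomorphy uniting that clade.
Trait 4: derived state 'present' in Lineage K, Lineage T, Lineage W, and Lineage Z only — synapomorphy for {Lineage K, Lineage T, Lineage W, Lineage Z}.
Most parsimonious ingroup topology: (((Lineage W,(Lineage T,Lineage K)),Lineage Z),Lineage M).
Lineage K and Lineage T share a more recent common ancestor with each other than either does with Lineage M, so Lineage M is the least closely related of the three.

Lineage M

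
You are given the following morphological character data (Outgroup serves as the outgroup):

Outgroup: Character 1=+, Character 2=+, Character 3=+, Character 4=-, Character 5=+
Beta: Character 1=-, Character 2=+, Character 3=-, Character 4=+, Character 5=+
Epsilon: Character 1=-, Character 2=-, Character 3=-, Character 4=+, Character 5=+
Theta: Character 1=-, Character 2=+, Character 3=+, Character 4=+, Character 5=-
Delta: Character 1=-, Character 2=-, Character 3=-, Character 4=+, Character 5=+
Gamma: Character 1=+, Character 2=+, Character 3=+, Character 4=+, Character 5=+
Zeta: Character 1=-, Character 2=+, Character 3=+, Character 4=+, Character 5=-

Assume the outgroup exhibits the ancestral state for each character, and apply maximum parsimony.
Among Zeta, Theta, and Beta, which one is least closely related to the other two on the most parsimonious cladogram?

Beta

Character polarity is set by the outgroup: the derived state is whichever differs from the outgroup's state, so for Character 1, Character 2, Character 3, Character 5 the derived state is '-', and for the remaining characters it is '+'.
Character 1: derived state '-' in Beta, Delta, Epsilon, Theta, and Zeta only — synapomorphy for {Beta, Delta, Epsilon, Theta, Zeta}.
Character 2: derived state '-' in Delta and Epsilon only — synapomorphy for {Delta, Epsilon}.
Character 3: derived state '-' in Beta, Delta, and Epsilon only — synapomorphy for {Beta, Delta, Epsilon}.
All ingroup taxa share the derived state '+' for Character 4; it defines the ingroup but does not resolve relationships within it.
Only Theta and Zeta show the derived state '-' for Character 5, supporting them as a clade.
Most parsimonious ingroup topology: (((Beta,(Epsilon,Delta)),(Theta,Zeta)),Gamma).
Zeta and Theta share a more recent common ancestor with each other than either does with Beta, so Beta is the least closely related of the three.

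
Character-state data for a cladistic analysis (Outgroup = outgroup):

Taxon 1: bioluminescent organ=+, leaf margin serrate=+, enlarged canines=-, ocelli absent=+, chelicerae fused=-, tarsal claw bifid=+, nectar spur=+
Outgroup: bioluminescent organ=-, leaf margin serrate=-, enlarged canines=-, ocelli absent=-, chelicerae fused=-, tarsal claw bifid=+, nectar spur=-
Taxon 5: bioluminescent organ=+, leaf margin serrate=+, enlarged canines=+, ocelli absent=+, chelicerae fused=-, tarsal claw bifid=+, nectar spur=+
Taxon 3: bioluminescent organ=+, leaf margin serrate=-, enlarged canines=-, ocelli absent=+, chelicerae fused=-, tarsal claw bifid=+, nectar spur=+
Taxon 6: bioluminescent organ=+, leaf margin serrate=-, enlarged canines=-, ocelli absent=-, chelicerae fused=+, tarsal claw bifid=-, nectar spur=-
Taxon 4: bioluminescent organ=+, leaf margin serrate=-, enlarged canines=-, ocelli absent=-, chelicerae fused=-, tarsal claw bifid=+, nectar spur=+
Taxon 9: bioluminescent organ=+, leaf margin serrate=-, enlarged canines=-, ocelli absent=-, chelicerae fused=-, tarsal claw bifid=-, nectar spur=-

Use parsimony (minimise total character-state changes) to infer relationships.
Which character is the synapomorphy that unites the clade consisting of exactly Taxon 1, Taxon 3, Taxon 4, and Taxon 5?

Character polarity is set by the outgroup: the derived state is whichever differs from the outgroup's state, so for tarsal claw bifid the derived state is '-', and for the remaining characters it is '+'.
bioluminescent organ (derived state '+') is shared by all ingroup taxa — unites the whole ingroup.
Only Taxon 1 and Taxon 5 show the derived state '+' for leaf margin serrate, supporting them as a clade.
enlarged canines (derived state '+') is unique to Taxon 5 (autapomorphy; uninformative for grouping).
Only Taxon 1, Taxon 3, and Taxon 5 show the derived state '+' for ocelli absent, supporting them as a clade.
chelicerae fused: derived state '+' in Taxon 6 only — an autapomorphy, so it tells us nothing about relationships among taxa.
tarsal claw bifid (derived state '-') is shared by Taxon 6 and Taxon 9 — a synapomorphy uniting that clade.
Only Taxon 1, Taxon 3, Taxon 4, and Taxon 5 show the derived state '+' for nectar spur, supporting them as a clade.
Most parsimonious ingroup topology: ((Taxon 4,((Taxon 5,Taxon 1),Taxon 3)),(Taxon 6,Taxon 9)).
The clade {Taxon 1, Taxon 3, Taxon 4, Taxon 5} is supported by nectar spur: its derived state '+' occurs in exactly those taxa and in no other taxon (including the outgroup).

nectar spur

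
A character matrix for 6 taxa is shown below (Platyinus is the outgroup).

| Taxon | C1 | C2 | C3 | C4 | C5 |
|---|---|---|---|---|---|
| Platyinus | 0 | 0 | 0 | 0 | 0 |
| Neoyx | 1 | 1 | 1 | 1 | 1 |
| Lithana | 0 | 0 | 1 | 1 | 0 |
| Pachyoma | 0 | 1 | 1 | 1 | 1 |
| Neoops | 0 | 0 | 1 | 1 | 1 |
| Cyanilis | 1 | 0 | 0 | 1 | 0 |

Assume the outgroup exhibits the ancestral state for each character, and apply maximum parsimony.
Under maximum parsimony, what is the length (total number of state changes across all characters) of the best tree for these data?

The outgroup has state '0' for every character, so '1' is the derived state throughout.
C1 groups Cyanilis and Neoyx, which is incompatible with the clades supported by the remaining characters; treating it as convergent (homoplasy) costs fewer steps than any alternative tree.
C2 (derived state '1') is shared by Neoyx and Pachyoma — a synapomorphy uniting that clade.
Only Lithana, Neoops, Neoyx, and Pachyoma show the derived state '1' for C3, supporting them as a clade.
C4 (derived state '1') is shared by all ingroup taxa — unites the whole ingroup.
C5: derived state '1' in Neoops, Neoyx, and Pachyoma only — synapomorphy for {Neoops, Neoyx, Pachyoma}.
Most parsimonious ingroup topology: ((((Neoyx,Pachyoma),Neoops),Lithana),Cyanilis).
Changes per character on this tree: C1: 2; C2: 1; C3: 1; C4: 1; C5: 1.
Total = 6.

6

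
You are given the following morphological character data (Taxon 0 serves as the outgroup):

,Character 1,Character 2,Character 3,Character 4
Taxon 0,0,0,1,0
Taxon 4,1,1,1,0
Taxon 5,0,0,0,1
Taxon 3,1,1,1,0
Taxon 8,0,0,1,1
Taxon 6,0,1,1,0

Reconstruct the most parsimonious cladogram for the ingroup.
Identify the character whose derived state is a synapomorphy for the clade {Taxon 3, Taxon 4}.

Character polarity is set by the outgroup: the derived state is whichever differs from the outgroup's state, so for Character 3 the derived state is '0', and for the remaining characters it is '1'.
Only Taxon 3 and Taxon 4 show the derived state '1' for Character 1, supporting them as a clade.
Only Taxon 3, Taxon 4, and Taxon 6 show the derived state '1' for Character 2, supporting them as a clade.
Character 3 (derived state '0') is unique to Taxon 5 (autapomorphy; uninformative for grouping).
Character 4: derived state '1' in Taxon 5 and Taxon 8 only — synapomorphy for {Taxon 5, Taxon 8}.
Most parsimonious ingroup topology: (((Taxon 4,Taxon 3),Taxon 6),(Taxon 5,Taxon 8)).
The clade {Taxon 3, Taxon 4} is supported by Character 1: its derived state '1' occurs in exactly those taxa and in no other taxon (including the outgroup).

Character 1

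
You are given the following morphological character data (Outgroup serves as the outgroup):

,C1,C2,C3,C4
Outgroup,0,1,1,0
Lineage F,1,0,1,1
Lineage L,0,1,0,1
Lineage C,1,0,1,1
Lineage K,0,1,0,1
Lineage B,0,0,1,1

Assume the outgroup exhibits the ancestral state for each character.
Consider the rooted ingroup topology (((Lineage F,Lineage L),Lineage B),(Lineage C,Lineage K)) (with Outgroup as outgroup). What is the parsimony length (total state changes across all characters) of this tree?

Map each character onto (((Lineage F,Lineage L),Lineage B),(Lineage C,Lineage K)) (rooted by Outgroup) and count the minimum state changes it requires (Fitch parsimony):
C1: 2; C2: 3; C3: 2; C4: 1.
Total tree length = 8.

8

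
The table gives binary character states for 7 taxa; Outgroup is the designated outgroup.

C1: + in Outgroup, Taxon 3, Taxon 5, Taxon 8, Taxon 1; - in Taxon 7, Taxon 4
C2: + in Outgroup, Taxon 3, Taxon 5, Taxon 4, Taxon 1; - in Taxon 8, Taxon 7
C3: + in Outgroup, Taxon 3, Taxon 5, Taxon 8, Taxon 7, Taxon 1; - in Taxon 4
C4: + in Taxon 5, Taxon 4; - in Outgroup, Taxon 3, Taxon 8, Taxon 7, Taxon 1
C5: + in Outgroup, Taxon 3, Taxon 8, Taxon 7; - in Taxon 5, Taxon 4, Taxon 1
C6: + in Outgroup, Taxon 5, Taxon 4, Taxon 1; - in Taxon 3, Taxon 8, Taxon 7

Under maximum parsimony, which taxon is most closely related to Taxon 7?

Character polarity is set by the outgroup: the derived state is whichever differs from the outgroup's state, so for C1, C2, C3, C5, C6 the derived state is '-', and for the remaining characters it is '+'.
C1 groups Taxon 4 and Taxon 7, which is incompatible with the clades supported by the remaining characters; treating it as convergent (homoplasy) costs fewer steps than any alternative tree.
C2 (derived state '-') is shared by Taxon 7 and Taxon 8 — a synapomorphy uniting that clade.
C3 (derived state '-') is unique to Taxon 4 (autapomorphy; uninformative for grouping).
C4 (derived state '+') is shared by Taxon 4 and Taxon 5 — a synapomorphy uniting that clade.
C5 (derived state '-') is shared by Taxon 1, Taxon 4, and Taxon 5 — a synapomorphy uniting that clade.
C6: derived state '-' in Taxon 3, Taxon 7, and Taxon 8 only — synapomorphy for {Taxon 3, Taxon 7, Taxon 8}.
Most parsimonious ingroup topology: ((Taxon 3,(Taxon 8,Taxon 7)),((Taxon 5,Taxon 4),Taxon 1)).
Taxon 7 and Taxon 8 form a cherry on this tree, so they are sister taxa.

Taxon 8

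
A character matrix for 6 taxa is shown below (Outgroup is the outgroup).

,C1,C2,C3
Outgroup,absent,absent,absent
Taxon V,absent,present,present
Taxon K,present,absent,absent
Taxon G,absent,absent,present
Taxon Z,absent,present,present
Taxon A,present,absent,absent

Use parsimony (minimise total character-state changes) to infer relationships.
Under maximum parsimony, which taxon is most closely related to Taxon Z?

The outgroup has state 'absent' for every character, so 'present' is the derived state throughout.
C1 (derived state 'present') is shared by Taxon A and Taxon K — a synapomorphy uniting that clade.
C2 (derived state 'present') is shared by Taxon V and Taxon Z — a synapomorphy uniting that clade.
C3 (derived state 'present') is shared by Taxon G, Taxon V, and Taxon Z — a synapomorphy uniting that clade.
Most parsimonious ingroup topology: (((Taxon V,Taxon Z),Taxon G),(Taxon K,Taxon A)).
Taxon Z and Taxon V form a cherry on this tree, so they are sister taxa.

Taxon V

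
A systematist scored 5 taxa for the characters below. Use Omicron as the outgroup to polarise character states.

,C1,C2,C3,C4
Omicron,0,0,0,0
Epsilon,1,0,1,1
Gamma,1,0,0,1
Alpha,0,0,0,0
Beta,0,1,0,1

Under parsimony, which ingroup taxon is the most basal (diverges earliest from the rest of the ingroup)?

The outgroup has state '0' for every character, so '1' is the derived state throughout.
C1 (derived state '1') is shared by Epsilon and Gamma — a synapomorphy uniting that clade.
C2 (derived state '1') is unique to Beta (autapomorphy; uninformative for grouping).
C3 (derived state '1') is unique to Epsilon (autapomorphy; uninformative for grouping).
Only Beta, Epsilon, and Gamma show the derived state '1' for C4, supporting them as a clade.
Most parsimonious ingroup topology: (((Epsilon,Gamma),Beta),Alpha).
Alpha is sister to the clade containing all other ingroup taxa, so it is the earliest-diverging (most basal) ingroup lineage.

Alpha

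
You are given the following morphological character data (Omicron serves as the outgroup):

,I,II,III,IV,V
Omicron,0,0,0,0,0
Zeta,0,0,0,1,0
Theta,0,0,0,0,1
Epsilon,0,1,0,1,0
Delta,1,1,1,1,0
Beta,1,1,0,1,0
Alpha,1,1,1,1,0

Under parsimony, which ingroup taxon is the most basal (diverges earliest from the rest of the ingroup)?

Theta

The outgroup has state '0' for every character, so '1' is the derived state throughout.
Only Alpha, Beta, and Delta show the derived state '1' for I, supporting them as a clade.
II: derived state '1' in Alpha, Beta, Delta, and Epsilon only — synapomorphy for {Alpha, Beta, Delta, Epsilon}.
III (derived state '1') is shared by Alpha and Delta — a synapomorphy uniting that clade.
IV (derived state '1') is shared by Alpha, Beta, Delta, Epsilon, and Zeta — a synapomorphy uniting that clade.
V (derived state '1') is unique to Theta (autapomorphy; uninformative for grouping).
Most parsimonious ingroup topology: ((Zeta,(Epsilon,((Delta,Alpha),Beta))),Theta).
Theta is sister to the clade containing all other ingroup taxa, so it is the earliest-diverging (most basal) ingroup lineage.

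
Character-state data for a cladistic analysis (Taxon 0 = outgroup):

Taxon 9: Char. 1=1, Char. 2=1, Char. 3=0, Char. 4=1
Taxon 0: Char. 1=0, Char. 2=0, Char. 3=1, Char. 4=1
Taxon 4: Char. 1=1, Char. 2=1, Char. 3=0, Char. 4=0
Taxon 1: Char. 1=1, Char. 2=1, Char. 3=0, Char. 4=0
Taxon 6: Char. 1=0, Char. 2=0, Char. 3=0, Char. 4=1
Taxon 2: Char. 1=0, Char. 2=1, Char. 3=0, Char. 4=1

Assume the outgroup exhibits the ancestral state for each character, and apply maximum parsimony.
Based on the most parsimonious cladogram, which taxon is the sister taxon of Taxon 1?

Character polarity is set by the outgroup: the derived state is whichever differs from the outgroup's state, so for Char. 3, Char. 4 the derived state is '0', and for the remaining characters it is '1'.
Only Taxon 1, Taxon 4, and Taxon 9 show the derived state '1' for Char. 1, supporting them as a clade.
Char. 2 (derived state '1') is shared by Taxon 1, Taxon 2, Taxon 4, and Taxon 9 — a synapomorphy uniting that clade.
Char. 3 (derived state '0') is shared by all ingroup taxa — unites the whole ingroup.
Char. 4 (derived state '0') is shared by Taxon 1 and Taxon 4 — a synapomorphy uniting that clade.
Most parsimonious ingroup topology: ((((Taxon 1,Taxon 4),Taxon 9),Taxon 2),Taxon 6).
Taxon 1 and Taxon 4 form a cherry on this tree, so they are sister taxa.

Taxon 4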